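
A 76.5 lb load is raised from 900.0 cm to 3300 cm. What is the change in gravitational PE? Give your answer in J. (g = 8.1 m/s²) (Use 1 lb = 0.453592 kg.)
Convert to SI: m = 34.6998 kg, Δh = 24.0 m
ΔPE = mgΔh = (34.6998)(8.1)(24.0) = 6746 J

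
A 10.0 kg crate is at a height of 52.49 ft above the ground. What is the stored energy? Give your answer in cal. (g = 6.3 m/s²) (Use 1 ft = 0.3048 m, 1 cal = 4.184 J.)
Convert to SI: m = 10.0 kg, h = 15.999 m
PE = mgh = (10.0)(6.3)(15.999) = 1007.93 J = 240.9 cal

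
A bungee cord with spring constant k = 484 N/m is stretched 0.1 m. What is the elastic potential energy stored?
PE = ½kx² = ½(484)(0.1)² = 2.42 J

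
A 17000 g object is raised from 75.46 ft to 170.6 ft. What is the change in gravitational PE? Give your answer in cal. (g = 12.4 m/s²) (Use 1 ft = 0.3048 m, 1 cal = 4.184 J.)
Convert to SI: m = 17.0 kg, Δh = 28.9987 m
ΔPE = mgΔh = (17.0)(12.4)(28.9987) = 6112.92 J = 1461 cal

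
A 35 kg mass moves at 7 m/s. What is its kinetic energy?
KE = ½mv² = ½(35)(7)² = 857.5 J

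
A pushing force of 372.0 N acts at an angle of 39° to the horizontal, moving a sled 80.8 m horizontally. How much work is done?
W = F·d·cosθ = (372.0)(80.8)cos(39°) = 23360 J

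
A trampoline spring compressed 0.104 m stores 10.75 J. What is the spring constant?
k = 2·PE/x² = 2·10.75/(0.104)² = 1988 N/m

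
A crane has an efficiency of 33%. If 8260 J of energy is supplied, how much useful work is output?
W_out = η·W_in = 0.33·8260 = 2725.8 J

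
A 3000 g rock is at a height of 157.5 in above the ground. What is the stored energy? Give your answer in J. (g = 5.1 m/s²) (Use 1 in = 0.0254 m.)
Convert to SI: m = 3.0 kg, h = 4.0005 m
PE = mgh = (3.0)(5.1)(4.0005) = 61.21 J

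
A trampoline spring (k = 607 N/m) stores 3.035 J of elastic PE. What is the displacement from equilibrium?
x = √(2·PE/k) = √(2·3.035/607) = 0.1 m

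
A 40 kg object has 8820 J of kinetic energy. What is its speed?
v = √(2·KE/m) = √(2·8820/40) = 21.0 m/s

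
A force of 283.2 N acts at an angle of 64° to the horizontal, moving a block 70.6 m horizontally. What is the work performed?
W = F·d·cosθ = (283.2)(70.6)cos(64°) = 8765 J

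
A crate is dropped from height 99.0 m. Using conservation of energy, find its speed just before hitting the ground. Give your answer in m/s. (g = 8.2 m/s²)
mgh = ½mv² ⇒ v = √(2gh) = √(2·8.2·99.0) = 40.29 m/s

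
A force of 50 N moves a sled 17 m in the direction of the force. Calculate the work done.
W = F·d = (50)(17) = 850.0 J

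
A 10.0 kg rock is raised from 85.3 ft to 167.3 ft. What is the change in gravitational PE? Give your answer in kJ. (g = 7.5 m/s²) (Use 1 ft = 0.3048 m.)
Convert to SI: m = 10.0 kg, Δh = 24.9936 m
ΔPE = mgΔh = (10.0)(7.5)(24.9936) = 1874.52 J = 1.875 kJ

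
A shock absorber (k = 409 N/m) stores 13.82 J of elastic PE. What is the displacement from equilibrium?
x = √(2·PE/k) = √(2·13.82/409) = 0.26 m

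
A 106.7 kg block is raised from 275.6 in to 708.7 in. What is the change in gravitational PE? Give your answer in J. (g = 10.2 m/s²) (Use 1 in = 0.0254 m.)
Convert to SI: m = 106.7 kg, Δh = 11.0007 m
ΔPE = mgΔh = (106.7)(10.2)(11.0007) = 11970 J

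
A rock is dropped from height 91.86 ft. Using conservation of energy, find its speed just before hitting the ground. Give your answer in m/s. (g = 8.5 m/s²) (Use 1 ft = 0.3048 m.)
Convert to SI: h = 27.9989 m
mgh = ½mv² ⇒ v = √(2gh) = √(2·8.5·27.9989) = 21.82 m/s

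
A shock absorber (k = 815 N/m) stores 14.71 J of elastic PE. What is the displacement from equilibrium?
x = √(2·PE/k) = √(2·14.71/815) = 0.19 m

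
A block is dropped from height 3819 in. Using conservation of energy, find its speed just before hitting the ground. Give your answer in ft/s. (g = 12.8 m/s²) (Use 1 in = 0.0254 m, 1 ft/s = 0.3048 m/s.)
Convert to SI: h = 97.0026 m
mgh = ½mv² ⇒ v = √(2gh) = √(2·12.8·97.0026) = 49.8324 m/s = 163.5 ft/s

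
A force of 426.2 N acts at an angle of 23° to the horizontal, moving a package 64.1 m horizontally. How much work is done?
W = F·d·cosθ = (426.2)(64.1)cos(23°) = 25150 J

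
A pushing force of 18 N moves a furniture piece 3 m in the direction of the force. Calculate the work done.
W = F·d = (18)(3) = 54.0 J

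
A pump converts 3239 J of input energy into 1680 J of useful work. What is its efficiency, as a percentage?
η = W_out/W_in = 1680/3239 = 51.87%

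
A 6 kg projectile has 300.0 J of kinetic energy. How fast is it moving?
v = √(2·KE/m) = √(2·300.0/6) = 10.0 m/s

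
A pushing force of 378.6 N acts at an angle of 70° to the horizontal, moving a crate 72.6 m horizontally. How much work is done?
W = F·d·cosθ = (378.6)(72.6)cos(70°) = 9401 J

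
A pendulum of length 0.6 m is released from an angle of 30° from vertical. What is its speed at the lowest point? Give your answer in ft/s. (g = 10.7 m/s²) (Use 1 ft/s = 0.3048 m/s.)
h = L(1 − cosθ) = 0.6(1 − cos30°) = 0.0803848 m
v = √(2gh) = √(2·10.7·0.0803848) = 1.31158 m/s = 4.303 ft/s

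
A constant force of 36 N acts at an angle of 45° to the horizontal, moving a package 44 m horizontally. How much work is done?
W = F·d·cosθ = (36)(44)cos(45°) = 1120 J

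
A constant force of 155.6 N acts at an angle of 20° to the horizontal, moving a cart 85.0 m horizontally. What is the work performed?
W = F·d·cosθ = (155.6)(85.0)cos(20°) = 12430 J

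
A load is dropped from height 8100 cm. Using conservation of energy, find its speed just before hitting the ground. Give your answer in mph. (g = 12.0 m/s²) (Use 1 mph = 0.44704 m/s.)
Convert to SI: h = 81.0 m
mgh = ½mv² ⇒ v = √(2gh) = √(2·12.0·81.0) = 44.0908 m/s = 98.63 mph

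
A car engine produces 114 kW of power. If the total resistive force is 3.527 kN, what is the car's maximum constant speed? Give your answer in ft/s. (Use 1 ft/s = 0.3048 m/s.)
Convert to SI: F = 3527.0 N
P = Fv ⇒ v = P/F = 114000 W/3527.0 N = 32.3221 m/s = 106.0 ft/s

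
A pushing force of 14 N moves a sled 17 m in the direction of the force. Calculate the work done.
W = F·d = (14)(17) = 238.0 J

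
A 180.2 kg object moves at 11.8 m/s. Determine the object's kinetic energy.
KE = ½mv² = ½(180.2)(11.8)² = 12550 J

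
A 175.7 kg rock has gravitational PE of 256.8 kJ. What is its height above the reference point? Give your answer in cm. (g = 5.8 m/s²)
Convert to SI: m = 175.7 kg, PE = 256800 J
h = PE/(mg) = 256800/(175.7·5.8) = 251.997 m = 25200 cm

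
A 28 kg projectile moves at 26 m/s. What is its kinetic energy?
KE = ½mv² = ½(28)(26)² = 9464.0 J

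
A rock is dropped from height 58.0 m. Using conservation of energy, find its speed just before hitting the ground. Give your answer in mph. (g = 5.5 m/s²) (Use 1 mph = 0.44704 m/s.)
mgh = ½mv² ⇒ v = √(2gh) = √(2·5.5·58.0) = 25.2587 m/s = 56.5 mph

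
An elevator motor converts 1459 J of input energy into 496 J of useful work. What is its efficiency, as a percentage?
η = W_out/W_in = 496/1459 = 34.0%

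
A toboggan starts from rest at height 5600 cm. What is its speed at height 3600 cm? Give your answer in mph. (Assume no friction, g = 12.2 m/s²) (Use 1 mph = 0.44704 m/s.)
Convert to SI: h₁−h₂ = 20.0 m
mgh₁ = mgh₂ + ½mv² ⇒ v = √(2g(h₁−h₂)) = √(2·12.2·20.0) = 22.0907 m/s = 49.42 mph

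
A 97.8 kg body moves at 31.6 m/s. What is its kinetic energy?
KE = ½mv² = ½(97.8)(31.6)² = 48830 J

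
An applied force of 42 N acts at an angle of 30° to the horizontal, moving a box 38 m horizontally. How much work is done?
W = F·d·cosθ = (42)(38)cos(30°) = 1382 J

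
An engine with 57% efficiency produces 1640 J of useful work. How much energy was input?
W_in = W_out/η = 1640/0.57 = 2877 J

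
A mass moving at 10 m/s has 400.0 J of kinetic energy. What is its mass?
m = 2·KE/v² = 2·400.0/(10)² = 8.0 kg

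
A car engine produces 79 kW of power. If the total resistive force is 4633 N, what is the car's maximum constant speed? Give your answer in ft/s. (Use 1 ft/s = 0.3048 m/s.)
P = Fv ⇒ v = P/F = 79000 W/4633.0 N = 17.0516 m/s = 55.94 ft/s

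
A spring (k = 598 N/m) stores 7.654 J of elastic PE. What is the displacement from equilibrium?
x = √(2·PE/k) = √(2·7.654/598) = 0.16 m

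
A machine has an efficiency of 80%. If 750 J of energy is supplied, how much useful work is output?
W_out = η·W_in = 0.8·750 = 600.0 J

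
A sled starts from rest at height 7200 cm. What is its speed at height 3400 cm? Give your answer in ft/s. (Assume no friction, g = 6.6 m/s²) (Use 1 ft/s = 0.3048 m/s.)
Convert to SI: h₁−h₂ = 38.0 m
mgh₁ = mgh₂ + ½mv² ⇒ v = √(2g(h₁−h₂)) = √(2·6.6·38.0) = 22.3964 m/s = 73.48 ft/s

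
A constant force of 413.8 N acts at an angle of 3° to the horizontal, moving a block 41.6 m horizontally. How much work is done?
W = F·d·cosθ = (413.8)(41.6)cos(3°) = 17190 J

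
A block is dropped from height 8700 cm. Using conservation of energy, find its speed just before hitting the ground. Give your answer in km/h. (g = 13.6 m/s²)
Convert to SI: h = 87.0 m
mgh = ½mv² ⇒ v = √(2gh) = √(2·13.6·87.0) = 48.6457 m/s = 175.1 km/h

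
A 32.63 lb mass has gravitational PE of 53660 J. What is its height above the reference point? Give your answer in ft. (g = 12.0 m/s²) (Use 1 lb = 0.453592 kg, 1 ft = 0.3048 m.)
Convert to SI: m = 14.8007 kg, PE = 53660.0 J
h = PE/(mg) = 53660.0/(14.8007·12.0) = 302.125 m = 991.2 ft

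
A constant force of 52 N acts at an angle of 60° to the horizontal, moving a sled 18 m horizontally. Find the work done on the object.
W = F·d·cosθ = (52)(18)cos(60°) = 468.0 J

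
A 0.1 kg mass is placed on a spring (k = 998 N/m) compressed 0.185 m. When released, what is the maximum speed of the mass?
½kx² = ½mv² ⇒ v = x√(k/m) = (0.185)√(998/0.1) = 18.48 m/s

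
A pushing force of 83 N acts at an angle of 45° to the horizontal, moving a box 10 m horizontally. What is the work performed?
W = F·d·cosθ = (83)(10)cos(45°) = 586.9 J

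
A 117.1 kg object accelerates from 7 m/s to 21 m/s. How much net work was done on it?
W = ΔKE = ½m(v₂² − v₁²) = ½(117.1)(21² − 7²) = 22951.6 J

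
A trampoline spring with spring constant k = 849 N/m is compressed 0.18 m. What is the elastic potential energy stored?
PE = ½kx² = ½(849)(0.18)² = 13.75 J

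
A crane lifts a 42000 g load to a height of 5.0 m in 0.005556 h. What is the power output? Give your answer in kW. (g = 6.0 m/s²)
Convert to SI: m = 42.0 kg, h = 5.0 m, t = 20.0016 s
P = mgh/t = (42.0)(6.0)(5.0)/20.0016 = 62.99496 W = 0.06299 kW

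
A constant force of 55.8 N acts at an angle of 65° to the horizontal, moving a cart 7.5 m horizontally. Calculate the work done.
W = F·d·cosθ = (55.8)(7.5)cos(65°) = 176.9 J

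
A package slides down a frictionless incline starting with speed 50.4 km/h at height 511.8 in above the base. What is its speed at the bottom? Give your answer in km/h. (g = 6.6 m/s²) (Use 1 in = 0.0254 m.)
Convert to SI: v₀ = 14.0 m/s, h = 12.9997 m
½mv₀² + mgh = ½mv² ⇒ v = √(v₀² + 2gh) = √(14.0² + 2·6.6·12.9997) = 19.1728 m/s = 69.02 km/h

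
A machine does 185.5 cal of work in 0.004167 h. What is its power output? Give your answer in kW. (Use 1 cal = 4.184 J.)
Convert to SI: W = 776.132 J, t = 15.0012 s
P = W/t = 776.132/15.0012 = 51.738 W = 0.05174 kW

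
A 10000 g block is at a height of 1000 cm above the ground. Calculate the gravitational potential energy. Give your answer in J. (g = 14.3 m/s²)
Convert to SI: m = 10.0 kg, h = 10.0 m
PE = mgh = (10.0)(14.3)(10.0) = 1430 J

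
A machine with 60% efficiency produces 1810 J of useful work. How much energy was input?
W_in = W_out/η = 1810/0.6 = 3017 J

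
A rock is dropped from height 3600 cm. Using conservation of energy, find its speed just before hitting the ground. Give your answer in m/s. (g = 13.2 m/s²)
Convert to SI: h = 36.0 m
mgh = ½mv² ⇒ v = √(2gh) = √(2·13.2·36.0) = 30.83 m/s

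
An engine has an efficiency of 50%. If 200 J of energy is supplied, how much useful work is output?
W_out = η·W_in = 0.5·200 = 100.0 J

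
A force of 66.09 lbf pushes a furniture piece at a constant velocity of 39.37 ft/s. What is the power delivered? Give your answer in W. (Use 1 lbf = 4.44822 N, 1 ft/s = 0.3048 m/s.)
Convert to SI: F = 293.983 N, v = 12.0 m/s
P = Fv = (293.983)(12.0) = 3528 W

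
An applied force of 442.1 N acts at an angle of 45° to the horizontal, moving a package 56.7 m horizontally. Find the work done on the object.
W = F·d·cosθ = (442.1)(56.7)cos(45°) = 17730 J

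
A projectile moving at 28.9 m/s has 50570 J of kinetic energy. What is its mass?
m = 2·KE/v² = 2·50570/(28.9)² = 121.1 kg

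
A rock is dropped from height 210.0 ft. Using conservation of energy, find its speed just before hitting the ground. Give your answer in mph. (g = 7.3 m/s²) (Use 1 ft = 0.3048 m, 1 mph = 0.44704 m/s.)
Convert to SI: h = 64.008 m
mgh = ½mv² ⇒ v = √(2gh) = √(2·7.3·64.008) = 30.5699 m/s = 68.38 mph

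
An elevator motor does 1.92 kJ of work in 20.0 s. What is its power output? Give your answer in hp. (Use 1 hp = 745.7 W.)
Convert to SI: W = 1920.0 J, t = 20.0 s
P = W/t = 1920.0/20.0 = 96.0 W = 0.1287 hp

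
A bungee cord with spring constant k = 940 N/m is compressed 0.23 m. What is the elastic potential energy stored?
PE = ½kx² = ½(940)(0.23)² = 24.86 J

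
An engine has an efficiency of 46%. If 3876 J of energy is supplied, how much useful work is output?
W_out = η·W_in = 0.46·3876 = 1782.96 J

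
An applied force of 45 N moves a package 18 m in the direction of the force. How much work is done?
W = F·d = (45)(18) = 810.0 J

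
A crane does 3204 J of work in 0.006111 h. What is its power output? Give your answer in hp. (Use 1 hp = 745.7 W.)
Convert to SI: W = 3204.0 J, t = 21.9996 s
P = W/t = 3204.0/21.9996 = 145.639 W = 0.1953 hp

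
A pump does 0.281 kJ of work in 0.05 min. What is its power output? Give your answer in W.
Convert to SI: W = 281.0 J, t = 3.0 s
P = W/t = 281.0/3.0 = 93.67 W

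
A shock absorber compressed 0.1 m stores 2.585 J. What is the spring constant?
k = 2·PE/x² = 2·2.585/(0.1)² = 517.0 N/m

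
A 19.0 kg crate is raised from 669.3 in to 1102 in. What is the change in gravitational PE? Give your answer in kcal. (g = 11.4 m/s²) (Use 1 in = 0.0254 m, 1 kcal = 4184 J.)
Convert to SI: m = 19.0 kg, Δh = 10.9906 m
ΔPE = mgΔh = (19.0)(11.4)(10.9906) = 2380.56 J = 0.569 kcal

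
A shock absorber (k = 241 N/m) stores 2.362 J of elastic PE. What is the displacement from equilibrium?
x = √(2·PE/k) = √(2·2.362/241) = 0.14 m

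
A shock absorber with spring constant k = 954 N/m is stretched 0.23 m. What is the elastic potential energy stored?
PE = ½kx² = ½(954)(0.23)² = 25.23 J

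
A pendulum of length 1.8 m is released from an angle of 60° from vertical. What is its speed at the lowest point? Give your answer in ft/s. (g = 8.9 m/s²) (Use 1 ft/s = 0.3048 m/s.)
h = L(1 − cosθ) = 1.8(1 − cos60°) = 0.9 m
v = √(2gh) = √(2·8.9·0.9) = 4.0025 m/s = 13.13 ft/s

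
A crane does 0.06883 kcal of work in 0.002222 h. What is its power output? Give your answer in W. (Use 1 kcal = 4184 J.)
Convert to SI: W = 287.985 J, t = 7.9992 s
P = W/t = 287.985/7.9992 = 36.0 W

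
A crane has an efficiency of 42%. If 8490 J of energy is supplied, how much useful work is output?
W_out = η·W_in = 0.42·8490 = 3565.8 J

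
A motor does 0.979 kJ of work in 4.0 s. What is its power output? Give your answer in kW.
Convert to SI: W = 979.0 J, t = 4.0 s
P = W/t = 979.0/4.0 = 244.75 W = 0.2448 kW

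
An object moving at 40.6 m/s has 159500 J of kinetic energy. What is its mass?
m = 2·KE/v² = 2·159500/(40.6)² = 193.5 kg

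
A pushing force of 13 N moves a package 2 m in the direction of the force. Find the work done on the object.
W = F·d = (13)(2) = 26.0 J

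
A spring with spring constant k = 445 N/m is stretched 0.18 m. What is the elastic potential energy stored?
PE = ½kx² = ½(445)(0.18)² = 7.209 J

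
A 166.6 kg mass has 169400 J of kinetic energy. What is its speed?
v = √(2·KE/m) = √(2·169400/166.6) = 45.1 m/s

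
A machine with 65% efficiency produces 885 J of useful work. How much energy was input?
W_in = W_out/η = 885/0.65 = 1362 J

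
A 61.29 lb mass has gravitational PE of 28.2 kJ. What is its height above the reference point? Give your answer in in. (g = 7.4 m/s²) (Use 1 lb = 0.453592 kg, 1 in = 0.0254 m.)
Convert to SI: m = 27.8007 kg, PE = 28200.0 J
h = PE/(mg) = 28200.0/(27.8007·7.4) = 137.076 m = 5397 in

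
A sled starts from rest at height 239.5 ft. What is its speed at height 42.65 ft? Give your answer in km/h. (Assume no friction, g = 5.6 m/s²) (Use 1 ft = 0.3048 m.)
Convert to SI: h₁−h₂ = 59.9999 m
mgh₁ = mgh₂ + ½mv² ⇒ v = √(2g(h₁−h₂)) = √(2·5.6·59.9999) = 25.9229 m/s = 93.32 km/h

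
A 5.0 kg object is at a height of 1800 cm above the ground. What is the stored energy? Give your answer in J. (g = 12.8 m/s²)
Convert to SI: m = 5.0 kg, h = 18.0 m
PE = mgh = (5.0)(12.8)(18.0) = 1152 J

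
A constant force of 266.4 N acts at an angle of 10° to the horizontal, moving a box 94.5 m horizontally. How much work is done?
W = F·d·cosθ = (266.4)(94.5)cos(10°) = 24790 J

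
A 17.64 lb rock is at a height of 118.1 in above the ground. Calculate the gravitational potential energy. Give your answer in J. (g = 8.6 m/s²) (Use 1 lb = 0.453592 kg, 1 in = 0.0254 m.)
Convert to SI: m = 8.00136 kg, h = 2.99974 m
PE = mgh = (8.00136)(8.6)(2.99974) = 206.4 J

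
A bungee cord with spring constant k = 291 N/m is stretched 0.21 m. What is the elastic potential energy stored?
PE = ½kx² = ½(291)(0.21)² = 6.417 J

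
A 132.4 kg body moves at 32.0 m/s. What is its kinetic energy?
KE = ½mv² = ½(132.4)(32.0)² = 67790 J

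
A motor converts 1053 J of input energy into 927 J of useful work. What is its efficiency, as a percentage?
η = W_out/W_in = 927/1053 = 88.03%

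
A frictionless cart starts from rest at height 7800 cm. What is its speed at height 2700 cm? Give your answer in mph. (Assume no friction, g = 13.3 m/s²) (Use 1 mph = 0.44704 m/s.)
Convert to SI: h₁−h₂ = 51.0 m
mgh₁ = mgh₂ + ½mv² ⇒ v = √(2g(h₁−h₂)) = √(2·13.3·51.0) = 36.8321 m/s = 82.39 mph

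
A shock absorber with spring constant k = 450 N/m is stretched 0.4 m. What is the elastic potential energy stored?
PE = ½kx² = ½(450)(0.4)² = 36.0 J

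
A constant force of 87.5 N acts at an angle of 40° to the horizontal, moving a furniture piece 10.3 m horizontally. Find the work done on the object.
W = F·d·cosθ = (87.5)(10.3)cos(40°) = 690.4 J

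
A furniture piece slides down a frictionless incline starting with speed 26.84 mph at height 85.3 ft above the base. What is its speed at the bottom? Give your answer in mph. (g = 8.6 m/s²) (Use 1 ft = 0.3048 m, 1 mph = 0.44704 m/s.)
Convert to SI: v₀ = 11.9986 m/s, h = 25.9994 m
½mv₀² + mgh = ½mv² ⇒ v = √(v₀² + 2gh) = √(11.9986² + 2·8.6·25.9994) = 24.3137 m/s = 54.39 mph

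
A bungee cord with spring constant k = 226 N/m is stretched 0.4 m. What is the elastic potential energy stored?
PE = ½kx² = ½(226)(0.4)² = 18.08 J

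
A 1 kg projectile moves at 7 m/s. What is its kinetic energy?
KE = ½mv² = ½(1)(7)² = 24.5 J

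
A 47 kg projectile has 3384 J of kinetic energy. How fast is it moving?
v = √(2·KE/m) = √(2·3384/47) = 12.0 m/s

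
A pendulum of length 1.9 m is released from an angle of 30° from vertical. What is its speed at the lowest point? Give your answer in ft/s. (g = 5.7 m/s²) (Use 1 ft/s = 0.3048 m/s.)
h = L(1 − cosθ) = 1.9(1 − cos30°) = 0.254552 m
v = √(2gh) = √(2·5.7·0.254552) = 1.70349 m/s = 5.589 ft/s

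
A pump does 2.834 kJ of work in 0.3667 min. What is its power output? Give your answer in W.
Convert to SI: W = 2834.0 J, t = 22.002 s
P = W/t = 2834.0/22.002 = 128.8 W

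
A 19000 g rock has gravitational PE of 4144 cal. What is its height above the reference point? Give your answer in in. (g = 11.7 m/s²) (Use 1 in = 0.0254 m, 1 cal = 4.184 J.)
Convert to SI: m = 19.0 kg, PE = 17338.5 J
h = PE/(mg) = 17338.5/(19.0·11.7) = 77.9959 m = 3071 in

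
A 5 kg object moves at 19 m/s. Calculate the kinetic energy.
KE = ½mv² = ½(5)(19)² = 902.5 J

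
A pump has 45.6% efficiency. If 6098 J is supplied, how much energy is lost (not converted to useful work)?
W_lost = W_in(1 − η) = 6098·(1 − 0.456) = 3317 J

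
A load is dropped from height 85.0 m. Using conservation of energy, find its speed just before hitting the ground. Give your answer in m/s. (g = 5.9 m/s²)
mgh = ½mv² ⇒ v = √(2gh) = √(2·5.9·85.0) = 31.67 m/s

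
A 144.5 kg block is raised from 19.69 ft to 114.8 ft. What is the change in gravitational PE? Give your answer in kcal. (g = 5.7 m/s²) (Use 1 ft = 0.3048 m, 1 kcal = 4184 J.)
Convert to SI: m = 144.5 kg, Δh = 28.9895 m
ΔPE = mgΔh = (144.5)(5.7)(28.9895) = 23877.2 J = 5.707 kcal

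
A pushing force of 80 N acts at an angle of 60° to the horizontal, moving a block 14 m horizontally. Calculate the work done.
W = F·d·cosθ = (80)(14)cos(60°) = 560.0 J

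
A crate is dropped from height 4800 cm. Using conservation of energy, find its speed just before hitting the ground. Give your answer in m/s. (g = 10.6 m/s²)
Convert to SI: h = 48.0 m
mgh = ½mv² ⇒ v = √(2gh) = √(2·10.6·48.0) = 31.9 m/s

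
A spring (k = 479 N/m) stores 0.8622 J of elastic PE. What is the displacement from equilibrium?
x = √(2·PE/k) = √(2·0.8622/479) = 0.06 m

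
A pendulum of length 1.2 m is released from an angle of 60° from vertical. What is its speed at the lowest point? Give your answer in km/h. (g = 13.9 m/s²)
h = L(1 − cosθ) = 1.2(1 − cos60°) = 0.6 m
v = √(2gh) = √(2·13.9·0.6) = 4.08412 m/s = 14.7 km/h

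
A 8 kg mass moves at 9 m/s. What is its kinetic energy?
KE = ½mv² = ½(8)(9)² = 324.0 J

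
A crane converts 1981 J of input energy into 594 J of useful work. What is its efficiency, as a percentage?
η = W_out/W_in = 594/1981 = 29.98%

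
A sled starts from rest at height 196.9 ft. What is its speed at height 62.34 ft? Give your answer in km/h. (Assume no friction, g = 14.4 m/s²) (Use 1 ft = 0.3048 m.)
Convert to SI: h₁−h₂ = 41.0139 m
mgh₁ = mgh₂ + ½mv² ⇒ v = √(2g(h₁−h₂)) = √(2·14.4·41.0139) = 34.3686 m/s = 123.7 km/h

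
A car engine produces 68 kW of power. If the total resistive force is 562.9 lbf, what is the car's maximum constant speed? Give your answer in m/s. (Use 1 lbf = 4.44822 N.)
Convert to SI: F = 2503.9 N
P = Fv ⇒ v = P/F = 68000 W/2503.9 N = 27.16 m/s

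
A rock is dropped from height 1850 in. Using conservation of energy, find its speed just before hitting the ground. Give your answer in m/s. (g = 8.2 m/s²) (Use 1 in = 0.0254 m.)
Convert to SI: h = 46.99 m
mgh = ½mv² ⇒ v = √(2gh) = √(2·8.2·46.99) = 27.76 m/s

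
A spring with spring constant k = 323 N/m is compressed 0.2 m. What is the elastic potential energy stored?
PE = ½kx² = ½(323)(0.2)² = 6.46 J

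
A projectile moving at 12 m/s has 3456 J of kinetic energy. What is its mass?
m = 2·KE/v² = 2·3456/(12)² = 48.0 kg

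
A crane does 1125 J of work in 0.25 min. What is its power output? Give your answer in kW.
Convert to SI: W = 1125.0 J, t = 15.0 s
P = W/t = 1125.0/15.0 = 75.0 W = 0.075 kW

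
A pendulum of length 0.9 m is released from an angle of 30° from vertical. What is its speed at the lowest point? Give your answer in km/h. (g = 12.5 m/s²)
h = L(1 − cosθ) = 0.9(1 − cos30°) = 0.120577 m
v = √(2gh) = √(2·12.5·0.120577) = 1.73621 m/s = 6.25 km/h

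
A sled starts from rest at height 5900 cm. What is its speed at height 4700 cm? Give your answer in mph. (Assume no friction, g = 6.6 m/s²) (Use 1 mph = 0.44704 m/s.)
Convert to SI: h₁−h₂ = 12.0 m
mgh₁ = mgh₂ + ½mv² ⇒ v = √(2g(h₁−h₂)) = √(2·6.6·12.0) = 12.5857 m/s = 28.15 mph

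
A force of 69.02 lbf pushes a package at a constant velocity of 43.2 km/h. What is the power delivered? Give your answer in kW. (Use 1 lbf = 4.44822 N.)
Convert to SI: F = 307.016 N, v = 12.0 m/s
P = Fv = (307.016)(12.0) = 3684.19 W = 3.684 kW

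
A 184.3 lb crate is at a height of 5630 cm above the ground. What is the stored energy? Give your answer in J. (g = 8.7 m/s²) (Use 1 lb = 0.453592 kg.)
Convert to SI: m = 83.597 kg, h = 56.3 m
PE = mgh = (83.597)(8.7)(56.3) = 40950 J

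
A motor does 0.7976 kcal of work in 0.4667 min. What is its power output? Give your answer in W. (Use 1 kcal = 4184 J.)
Convert to SI: W = 3337.16 J, t = 28.002 s
P = W/t = 3337.16/28.002 = 119.2 W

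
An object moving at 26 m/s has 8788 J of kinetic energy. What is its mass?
m = 2·KE/v² = 2·8788/(26)² = 26.0 kg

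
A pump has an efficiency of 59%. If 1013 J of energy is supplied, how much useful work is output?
W_out = η·W_in = 0.59·1013 = 597.67 J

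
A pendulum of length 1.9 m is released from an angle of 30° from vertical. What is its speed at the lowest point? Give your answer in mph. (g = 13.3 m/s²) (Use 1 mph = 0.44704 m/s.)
h = L(1 − cosθ) = 1.9(1 − cos30°) = 0.254552 m
v = √(2gh) = √(2·13.3·0.254552) = 2.60213 m/s = 5.821 mph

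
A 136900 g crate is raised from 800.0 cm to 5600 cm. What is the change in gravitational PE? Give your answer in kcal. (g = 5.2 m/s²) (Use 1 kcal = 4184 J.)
Convert to SI: m = 136.9 kg, Δh = 48.0 m
ΔPE = mgΔh = (136.9)(5.2)(48.0) = 34170.2 J = 8.167 kcal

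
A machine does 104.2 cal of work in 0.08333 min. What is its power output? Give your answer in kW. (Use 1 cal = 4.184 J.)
Convert to SI: W = 435.973 J, t = 4.9998 s
P = W/t = 435.973/4.9998 = 87.198 W = 0.0872 kW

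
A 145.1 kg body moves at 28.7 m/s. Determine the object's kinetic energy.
KE = ½mv² = ½(145.1)(28.7)² = 59760 J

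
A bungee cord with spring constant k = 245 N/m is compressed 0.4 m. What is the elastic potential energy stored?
PE = ½kx² = ½(245)(0.4)² = 19.6 J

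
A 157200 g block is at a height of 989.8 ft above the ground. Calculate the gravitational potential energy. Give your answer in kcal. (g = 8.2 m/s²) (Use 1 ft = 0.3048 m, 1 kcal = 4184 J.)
Convert to SI: m = 157.2 kg, h = 301.691 m
PE = mgh = (157.2)(8.2)(301.691) = 388892 J = 92.95 kcal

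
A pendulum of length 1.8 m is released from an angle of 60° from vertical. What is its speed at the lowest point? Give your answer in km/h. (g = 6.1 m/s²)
h = L(1 − cosθ) = 1.8(1 − cos60°) = 0.9 m
v = √(2gh) = √(2·6.1·0.9) = 3.31361 m/s = 11.93 km/h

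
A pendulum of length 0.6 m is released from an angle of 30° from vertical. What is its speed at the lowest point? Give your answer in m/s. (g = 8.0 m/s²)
h = L(1 − cosθ) = 0.6(1 − cos30°) = 0.0803848 m
v = √(2gh) = √(2·8.0·0.0803848) = 1.134 m/s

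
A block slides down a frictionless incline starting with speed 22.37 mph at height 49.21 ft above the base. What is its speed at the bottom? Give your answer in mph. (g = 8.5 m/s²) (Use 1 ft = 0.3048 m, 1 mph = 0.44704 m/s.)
Convert to SI: v₀ = 10.0003 m/s, h = 14.9992 m
½mv₀² + mgh = ½mv² ⇒ v = √(v₀² + 2gh) = √(10.0003² + 2·8.5·14.9992) = 18.8412 m/s = 42.15 mph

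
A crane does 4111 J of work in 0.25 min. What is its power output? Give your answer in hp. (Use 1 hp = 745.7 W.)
Convert to SI: W = 4111.0 J, t = 15.0 s
P = W/t = 4111.0/15.0 = 274.067 W = 0.3675 hp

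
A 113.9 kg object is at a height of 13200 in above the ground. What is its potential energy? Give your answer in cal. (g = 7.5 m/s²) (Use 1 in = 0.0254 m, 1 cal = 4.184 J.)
Convert to SI: m = 113.9 kg, h = 335.28 m
PE = mgh = (113.9)(7.5)(335.28) = 286413 J = 68450 cal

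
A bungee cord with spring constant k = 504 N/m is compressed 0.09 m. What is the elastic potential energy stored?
PE = ½kx² = ½(504)(0.09)² = 2.041 J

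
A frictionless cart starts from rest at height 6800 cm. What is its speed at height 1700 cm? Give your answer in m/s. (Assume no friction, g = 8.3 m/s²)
Convert to SI: h₁−h₂ = 51.0 m
mgh₁ = mgh₂ + ½mv² ⇒ v = √(2g(h₁−h₂)) = √(2·8.3·51.0) = 29.1 m/s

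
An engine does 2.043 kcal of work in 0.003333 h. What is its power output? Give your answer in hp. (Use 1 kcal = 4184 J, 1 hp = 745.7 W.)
Convert to SI: W = 8547.91 J, t = 11.9988 s
P = W/t = 8547.91/11.9988 = 712.397 W = 0.9553 hp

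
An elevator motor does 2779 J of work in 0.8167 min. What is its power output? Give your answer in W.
Convert to SI: W = 2779.0 J, t = 49.002 s
P = W/t = 2779.0/49.002 = 56.71 W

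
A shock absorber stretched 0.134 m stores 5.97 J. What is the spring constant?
k = 2·PE/x² = 2·5.97/(0.134)² = 665.0 N/m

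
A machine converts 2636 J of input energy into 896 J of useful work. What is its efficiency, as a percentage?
η = W_out/W_in = 896/2636 = 33.99%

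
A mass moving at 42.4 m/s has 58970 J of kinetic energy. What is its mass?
m = 2·KE/v² = 2·58970/(42.4)² = 65.6 kg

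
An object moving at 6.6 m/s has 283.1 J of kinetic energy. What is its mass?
m = 2·KE/v² = 2·283.1/(6.6)² = 13.0 kg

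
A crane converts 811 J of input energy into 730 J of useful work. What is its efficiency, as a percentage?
η = W_out/W_in = 730/811 = 90.01%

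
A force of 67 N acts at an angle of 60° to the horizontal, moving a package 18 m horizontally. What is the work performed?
W = F·d·cosθ = (67)(18)cos(60°) = 603.0 J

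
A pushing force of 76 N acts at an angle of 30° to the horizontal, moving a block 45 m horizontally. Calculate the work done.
W = F·d·cosθ = (76)(45)cos(30°) = 2962 J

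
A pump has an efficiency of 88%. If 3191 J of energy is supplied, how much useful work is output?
W_out = η·W_in = 0.88·3191 = 2808.08 J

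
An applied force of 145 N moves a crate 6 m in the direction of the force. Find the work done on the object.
W = F·d = (145)(6) = 870.0 J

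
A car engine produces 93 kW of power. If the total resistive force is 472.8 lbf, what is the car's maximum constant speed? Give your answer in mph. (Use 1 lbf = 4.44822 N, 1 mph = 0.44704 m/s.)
Convert to SI: F = 2103.12 N
P = Fv ⇒ v = P/F = 93000 W/2103.12 N = 44.22 m/s = 98.92 mph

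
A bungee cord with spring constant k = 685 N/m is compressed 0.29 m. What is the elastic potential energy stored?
PE = ½kx² = ½(685)(0.29)² = 28.8 J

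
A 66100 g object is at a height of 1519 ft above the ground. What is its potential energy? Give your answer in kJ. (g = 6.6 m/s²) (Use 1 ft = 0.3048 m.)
Convert to SI: m = 66.1 kg, h = 462.991 m
PE = mgh = (66.1)(6.6)(462.991) = 201985 J = 202.0 kJ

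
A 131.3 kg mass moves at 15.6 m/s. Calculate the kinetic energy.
KE = ½mv² = ½(131.3)(15.6)² = 15980 J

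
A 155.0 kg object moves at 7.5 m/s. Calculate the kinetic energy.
KE = ½mv² = ½(155.0)(7.5)² = 4359 J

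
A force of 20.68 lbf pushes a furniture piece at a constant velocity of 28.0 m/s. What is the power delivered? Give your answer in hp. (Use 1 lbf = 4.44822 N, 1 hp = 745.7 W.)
Convert to SI: F = 91.9892 N, v = 28.0 m/s
P = Fv = (91.9892)(28.0) = 2575.7 W = 3.454 hp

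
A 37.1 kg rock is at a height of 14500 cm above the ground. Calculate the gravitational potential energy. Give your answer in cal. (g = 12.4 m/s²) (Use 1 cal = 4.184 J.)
Convert to SI: m = 37.1 kg, h = 145.0 m
PE = mgh = (37.1)(12.4)(145.0) = 66705.8 J = 15940 cal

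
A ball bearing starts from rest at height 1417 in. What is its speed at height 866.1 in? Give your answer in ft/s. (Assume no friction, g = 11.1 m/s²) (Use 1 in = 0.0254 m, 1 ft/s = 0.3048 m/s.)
Convert to SI: h₁−h₂ = 13.9929 m
mgh₁ = mgh₂ + ½mv² ⇒ v = √(2g(h₁−h₂)) = √(2·11.1·13.9929) = 17.625 m/s = 57.82 ft/s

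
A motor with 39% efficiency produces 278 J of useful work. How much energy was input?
W_in = W_out/η = 278/0.39 = 712.8 J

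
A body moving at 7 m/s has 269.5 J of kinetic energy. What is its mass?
m = 2·KE/v² = 2·269.5/(7)² = 11.0 kg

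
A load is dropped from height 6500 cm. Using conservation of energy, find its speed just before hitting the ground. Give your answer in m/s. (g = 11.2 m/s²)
Convert to SI: h = 65.0 m
mgh = ½mv² ⇒ v = √(2gh) = √(2·11.2·65.0) = 38.16 m/s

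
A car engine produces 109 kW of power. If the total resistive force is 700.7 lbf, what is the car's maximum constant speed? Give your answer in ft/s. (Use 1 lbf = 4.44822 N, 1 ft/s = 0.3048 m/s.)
Convert to SI: F = 3116.87 N
P = Fv ⇒ v = P/F = 109000 W/3116.87 N = 34.971 m/s = 114.7 ft/s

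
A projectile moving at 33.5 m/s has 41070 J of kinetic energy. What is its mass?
m = 2·KE/v² = 2·41070/(33.5)² = 73.19 kg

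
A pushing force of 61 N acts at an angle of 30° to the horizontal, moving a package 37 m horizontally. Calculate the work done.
W = F·d·cosθ = (61)(37)cos(30°) = 1955 J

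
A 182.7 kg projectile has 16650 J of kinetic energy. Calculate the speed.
v = √(2·KE/m) = √(2·16650/182.7) = 13.5 m/s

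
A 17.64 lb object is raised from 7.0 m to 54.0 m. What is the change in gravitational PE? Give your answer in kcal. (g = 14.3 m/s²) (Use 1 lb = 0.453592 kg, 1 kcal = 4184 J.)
Convert to SI: m = 8.00136 kg, Δh = 47.0 m
ΔPE = mgΔh = (8.00136)(14.3)(47.0) = 5377.72 J = 1.285 kcal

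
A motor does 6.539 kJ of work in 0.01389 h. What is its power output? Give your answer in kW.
Convert to SI: W = 6539.0 J, t = 50.004 s
P = W/t = 6539.0/50.004 = 130.77 W = 0.1308 kW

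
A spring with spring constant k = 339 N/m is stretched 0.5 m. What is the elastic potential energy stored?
PE = ½kx² = ½(339)(0.5)² = 42.38 J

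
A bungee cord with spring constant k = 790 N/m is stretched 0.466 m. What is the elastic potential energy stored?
PE = ½kx² = ½(790)(0.466)² = 85.78 J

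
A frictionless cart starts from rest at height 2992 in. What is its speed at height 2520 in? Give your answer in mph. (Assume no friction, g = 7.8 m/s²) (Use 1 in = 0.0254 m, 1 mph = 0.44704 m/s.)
Convert to SI: h₁−h₂ = 11.9888 m
mgh₁ = mgh₂ + ½mv² ⇒ v = √(2g(h₁−h₂)) = √(2·7.8·11.9888) = 13.6757 m/s = 30.59 mph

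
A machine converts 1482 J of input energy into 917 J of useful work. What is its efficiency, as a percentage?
η = W_out/W_in = 917/1482 = 61.88%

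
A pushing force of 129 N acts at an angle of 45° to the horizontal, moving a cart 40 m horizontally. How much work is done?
W = F·d·cosθ = (129)(40)cos(45°) = 3649 J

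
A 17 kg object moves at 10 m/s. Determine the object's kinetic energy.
KE = ½mv² = ½(17)(10)² = 850.0 J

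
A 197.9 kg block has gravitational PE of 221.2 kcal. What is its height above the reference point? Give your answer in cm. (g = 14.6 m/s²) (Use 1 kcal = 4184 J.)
Convert to SI: m = 197.9 kg, PE = 925501 J
h = PE/(mg) = 925501/(197.9·14.6) = 320.316 m = 32030 cm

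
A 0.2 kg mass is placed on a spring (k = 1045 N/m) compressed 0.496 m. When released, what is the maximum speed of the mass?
½kx² = ½mv² ⇒ v = x√(k/m) = (0.496)√(1045/0.2) = 35.85 m/s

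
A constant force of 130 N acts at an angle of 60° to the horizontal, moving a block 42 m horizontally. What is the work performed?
W = F·d·cosθ = (130)(42)cos(60°) = 2730 J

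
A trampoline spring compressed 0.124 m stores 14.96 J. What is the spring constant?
k = 2·PE/x² = 2·14.96/(0.124)² = 1946 N/m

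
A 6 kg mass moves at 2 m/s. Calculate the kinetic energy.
KE = ½mv² = ½(6)(2)² = 12.0 J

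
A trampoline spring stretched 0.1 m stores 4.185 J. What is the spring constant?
k = 2·PE/x² = 2·4.185/(0.1)² = 837.0 N/m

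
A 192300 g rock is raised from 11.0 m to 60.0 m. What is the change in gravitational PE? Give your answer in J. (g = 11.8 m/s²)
Convert to SI: m = 192.3 kg, Δh = 49.0 m
ΔPE = mgΔh = (192.3)(11.8)(49.0) = 111200 J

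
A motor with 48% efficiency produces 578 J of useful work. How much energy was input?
W_in = W_out/η = 578/0.48 = 1204 J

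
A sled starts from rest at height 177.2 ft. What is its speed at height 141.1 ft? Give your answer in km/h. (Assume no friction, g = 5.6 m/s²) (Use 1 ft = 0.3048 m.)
Convert to SI: h₁−h₂ = 11.0033 m
mgh₁ = mgh₂ + ½mv² ⇒ v = √(2g(h₁−h₂)) = √(2·5.6·11.0033) = 11.1012 m/s = 39.96 km/h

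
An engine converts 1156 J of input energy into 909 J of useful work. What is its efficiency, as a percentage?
η = W_out/W_in = 909/1156 = 78.63%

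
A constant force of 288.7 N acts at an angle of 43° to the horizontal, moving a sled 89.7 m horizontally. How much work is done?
W = F·d·cosθ = (288.7)(89.7)cos(43°) = 18940 J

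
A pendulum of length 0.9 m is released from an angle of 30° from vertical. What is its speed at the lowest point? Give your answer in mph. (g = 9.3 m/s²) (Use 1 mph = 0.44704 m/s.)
h = L(1 − cosθ) = 0.9(1 − cos30°) = 0.120577 m
v = √(2gh) = √(2·9.3·0.120577) = 1.49758 m/s = 3.35 mph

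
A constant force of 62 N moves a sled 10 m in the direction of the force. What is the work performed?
W = F·d = (62)(10) = 620.0 J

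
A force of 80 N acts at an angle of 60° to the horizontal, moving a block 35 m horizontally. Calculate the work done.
W = F·d·cosθ = (80)(35)cos(60°) = 1400 J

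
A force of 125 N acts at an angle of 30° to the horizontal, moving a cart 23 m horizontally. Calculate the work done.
W = F·d·cosθ = (125)(23)cos(30°) = 2490 J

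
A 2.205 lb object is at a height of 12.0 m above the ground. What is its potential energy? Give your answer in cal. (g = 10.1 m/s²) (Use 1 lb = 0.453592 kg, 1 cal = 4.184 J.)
Convert to SI: m = 1.00017 kg, h = 12.0 m
PE = mgh = (1.00017)(10.1)(12.0) = 121.221 J = 28.97 cal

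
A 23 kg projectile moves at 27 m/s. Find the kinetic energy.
KE = ½mv² = ½(23)(27)² = 8383.5 J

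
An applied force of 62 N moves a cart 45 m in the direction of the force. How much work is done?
W = F·d = (62)(45) = 2790 J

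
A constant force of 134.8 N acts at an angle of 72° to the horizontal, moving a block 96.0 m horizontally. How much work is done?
W = F·d·cosθ = (134.8)(96.0)cos(72°) = 3999 J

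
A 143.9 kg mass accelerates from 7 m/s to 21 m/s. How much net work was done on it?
W = ΔKE = ½m(v₂² − v₁²) = ½(143.9)(21² − 7²) = 28204.4 J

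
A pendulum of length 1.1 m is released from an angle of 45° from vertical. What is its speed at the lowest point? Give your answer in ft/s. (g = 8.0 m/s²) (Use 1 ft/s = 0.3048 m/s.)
h = L(1 − cosθ) = 1.1(1 − cos45°) = 0.322183 m
v = √(2gh) = √(2·8.0·0.322183) = 2.27045 m/s = 7.449 ft/s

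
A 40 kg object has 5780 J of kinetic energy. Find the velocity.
v = √(2·KE/m) = √(2·5780/40) = 17.0 m/s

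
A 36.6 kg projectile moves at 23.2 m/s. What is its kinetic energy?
KE = ½mv² = ½(36.6)(23.2)² = 9850 J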